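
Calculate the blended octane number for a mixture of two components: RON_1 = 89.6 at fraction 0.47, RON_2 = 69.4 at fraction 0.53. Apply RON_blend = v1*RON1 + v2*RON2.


Linear blending: RON_blend = sum(vi * RONi)
Contribution 1: 0.47 * 89.6 = 42.112
Contribution 2: 0.53 * 69.4 = 36.782
RON_blend = 42.112 + 36.782 = 78.894

78.894


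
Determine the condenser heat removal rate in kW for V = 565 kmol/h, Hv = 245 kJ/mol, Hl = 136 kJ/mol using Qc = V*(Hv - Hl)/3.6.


Qc = 565 * (245 - 136) / 3.6 = 565 * 109 / 3.6 = 17110

17110 kW


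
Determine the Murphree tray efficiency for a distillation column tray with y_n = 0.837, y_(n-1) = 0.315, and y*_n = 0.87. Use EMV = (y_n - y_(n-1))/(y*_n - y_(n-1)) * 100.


Murphree vapor efficiency: EMV = (y_n - y_(n-1)) / (y*_n - y_(n-1)) * 100
EMV = (0.837 - 0.315) / (0.87 - 0.315) * 100 = 0.522 / 0.555 * 100 = 94.05

94.05 %


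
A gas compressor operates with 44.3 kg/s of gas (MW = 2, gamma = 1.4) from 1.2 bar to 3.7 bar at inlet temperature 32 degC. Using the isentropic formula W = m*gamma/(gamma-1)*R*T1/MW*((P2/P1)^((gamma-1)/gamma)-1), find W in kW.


Isentropic work: W = m*(gamma/(gamma-1))*(R*T1/MW)*((P2/P1)^((gamma-1)/gamma) - 1)
T1 = 32 + 273.15 = 305.15 K
Pressure ratio = 3.7 / 1.2 = 3.08333
Exponent = (1.4 - 1)/1.4 = 0.285714
(P2/P1)^exp - 1 = 3.08333^0.285714 - 1 = 0.379494
W = 44.3 * 1.4 / 0.4 * 8.314 * 305.15 / 2 * 0.379494 = 74640

74640 kW


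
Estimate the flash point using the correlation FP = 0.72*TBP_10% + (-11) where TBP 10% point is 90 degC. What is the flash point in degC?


FP = 0.72 * 90 + (-11) = 53.8

53.8 degC


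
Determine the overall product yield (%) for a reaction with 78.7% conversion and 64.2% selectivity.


Overall yield = conversion (%) * selectivity (%) / 100
Conversion = 78.7%, Selectivity = 64.2%
Y = 78.7 * 64.2 / 100
= 50.5254 %

50.5254 %


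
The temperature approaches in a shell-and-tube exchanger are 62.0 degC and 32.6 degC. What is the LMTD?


LMTD = (dT1 - dT2) / ln(dT1/dT2)
= (62.0 - 32.6) / ln(62.0 / 32.6) = 29.4 / 0.642822 = 45.74

45.74 degC


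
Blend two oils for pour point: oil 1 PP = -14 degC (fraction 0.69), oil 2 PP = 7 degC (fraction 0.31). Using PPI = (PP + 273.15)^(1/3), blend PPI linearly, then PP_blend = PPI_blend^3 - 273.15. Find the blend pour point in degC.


PPI_1 = (-14 + 273.15)^(1/3) = 6.375541
PPI_2 = (7 + 273.15)^(1/3) = 6.543301
PPI_blend = 0.69 * 6.375541 + 0.31 * 6.543301 = 6.427547
PP_blend = 6.427547^3 - 273.15 = 265.5436 - 273.15 = -7.61

-7.61 degC


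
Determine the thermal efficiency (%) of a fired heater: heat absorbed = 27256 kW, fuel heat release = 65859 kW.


Furnace efficiency = Q_absorbed / Q_fuel * 100
= 27256 / 65859 * 100 = 41.39

41.39 %


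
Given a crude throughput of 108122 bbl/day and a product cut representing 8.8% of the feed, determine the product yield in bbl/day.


Crude throughput = 108122 bbl/day
Fraction yield = 8.8%
yield = throughput * fraction / 100
yield = 108122 * 8.8 / 100 = 9514.736

9514.736 bbl/day


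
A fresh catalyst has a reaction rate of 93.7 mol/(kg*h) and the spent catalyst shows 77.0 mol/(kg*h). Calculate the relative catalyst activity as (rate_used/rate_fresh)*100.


Activity (%) = (rate_used / rate_fresh) * 100
rate_used = 77.0, rate_fresh = 93.7
= (77.0 / 93.7) * 100
= 0.8218 * 100 = 82.18

82.18 %


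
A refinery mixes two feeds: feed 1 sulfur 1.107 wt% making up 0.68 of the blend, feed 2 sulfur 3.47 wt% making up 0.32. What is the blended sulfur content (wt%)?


Linear sulfur blending: S_blend = x1*S1 + x2*S2
Contribution 1: 0.68 * 1.107 = 0.75276 wt%
Contribution 2: 0.32 * 3.47 = 1.1104 wt%
S_blend = 0.75276 + 1.1104 = 1.86316

1.86316 wt%


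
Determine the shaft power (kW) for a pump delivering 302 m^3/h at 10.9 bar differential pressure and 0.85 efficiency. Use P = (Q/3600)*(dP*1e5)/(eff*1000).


Q = 302 / 3600 = 0.0838889 m^3/s
P = 0.0838889 * (10.9 * 1e5) / 0.85 / 1000 = 107.6

107.6 kW


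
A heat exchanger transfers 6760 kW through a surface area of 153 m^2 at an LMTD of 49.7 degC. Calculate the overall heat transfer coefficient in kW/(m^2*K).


From Q = U*A*LMTD, U = Q / (A * LMTD)
U = 6760 / (153 * 49.7) = 6760 / 7604.1 = 0.8890

0.8890 kW/(m^2*K)


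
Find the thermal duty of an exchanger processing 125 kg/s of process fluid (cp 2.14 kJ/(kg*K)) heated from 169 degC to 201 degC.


Q = m_dot * cp * delta_T
delta_T = 201 - 169 = 32 K
Q = 125 * 2.14 * 32
= 267.5 * 32
= 8560 kW

8560 kW


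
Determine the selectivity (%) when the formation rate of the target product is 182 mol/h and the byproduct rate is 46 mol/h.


Selectivity = desired / (desired + undesired) * 100
Total products = 182 + 46 = 228 mol/h
S = 182 / 228 * 100
= 0.7982 * 100
= 79.82 %

79.82 %


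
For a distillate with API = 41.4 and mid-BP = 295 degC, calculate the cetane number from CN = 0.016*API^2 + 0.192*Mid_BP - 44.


CN = 0.016 * 41.4^2 + 0.192 * 295 - 44
CN = 27.42336 + 56.64 - 44 = 40.06336

40.06336


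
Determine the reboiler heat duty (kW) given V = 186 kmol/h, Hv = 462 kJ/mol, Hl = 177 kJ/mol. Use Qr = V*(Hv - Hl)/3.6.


Qr = 186 * (462 - 177) / 3.6 = 186 * 285 / 3.6 = 14720

14720 kW


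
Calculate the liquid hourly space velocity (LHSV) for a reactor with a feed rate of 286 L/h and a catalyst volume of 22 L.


LHSV = volumetric feed rate / catalyst volume
= 286 L/h / 22 L
= 13.00 h^-1

13.00 h^-1


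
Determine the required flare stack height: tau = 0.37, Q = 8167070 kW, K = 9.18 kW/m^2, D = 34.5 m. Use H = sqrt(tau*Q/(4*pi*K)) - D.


tau*Q/(4*pi*K) = 0.37 * 8167070 / (4 * pi * 9.18) = 26194.8
sqrt(26194.8) = 161.848
H = 161.848 - 34.5 = 127.3

127.3 m


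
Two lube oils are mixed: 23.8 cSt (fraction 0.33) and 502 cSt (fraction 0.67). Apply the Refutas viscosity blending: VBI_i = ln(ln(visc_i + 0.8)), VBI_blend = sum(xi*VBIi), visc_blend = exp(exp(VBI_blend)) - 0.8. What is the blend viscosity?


Refutas method: VBN_i = 14.534*ln(ln(visc_i + 0.8)) + 10.975, blended linearly by mass fraction; since VBN is linear in VBI_i = ln(ln(visc_i + 0.8)) and the fractions sum to 1, blend VBI directly: visc = exp(exp(VBI_blend)) - 0.8
VBI_1 = ln(ln(23.8 + 0.8)) = 1.16401
VBI_2 = ln(ln(502 + 0.8)) = 1.8278
VBI_blend = 0.33 * 1.16401 + 0.67 * 1.8278 = 1.60875
visc_blend = exp(exp(1.60875)) - 0.8 = 147.1

147.1 cSt


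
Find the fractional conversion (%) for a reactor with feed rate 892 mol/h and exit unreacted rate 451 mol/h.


X = (F_in - F_out) / F_in * 100
Moles reacted = 892 - 451 = 441
X = 441 / 892 * 100
= 0.4944 * 100
= 49.44 %

49.44 %


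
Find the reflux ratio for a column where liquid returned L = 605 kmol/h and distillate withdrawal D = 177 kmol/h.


Reflux ratio definition: R = L / D (liquid returned / distillate withdrawn)
L = 605 kmol/h, D = 177 kmol/h
R = 605 / 177 = 3.418

3.418


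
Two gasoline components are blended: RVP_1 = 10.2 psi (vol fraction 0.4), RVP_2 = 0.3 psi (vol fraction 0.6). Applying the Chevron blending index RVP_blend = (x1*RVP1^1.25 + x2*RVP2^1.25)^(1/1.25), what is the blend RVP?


Chevron index: RVP_blend = (sum xi*RVPi^1.25)^(1/1.25)
RVP^1.25 terms: 0.4 * 10.2^1.25 + 0.6 * 0.3^1.25 = 7.4246
RVP_blend = 7.4246^(1/1.25) = 4.972

4.972 psi


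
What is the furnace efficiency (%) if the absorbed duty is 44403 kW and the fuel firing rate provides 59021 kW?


Furnace efficiency = Q_absorbed / Q_fuel * 100
= 44403 / 59021 * 100 = 75.23

75.23 %


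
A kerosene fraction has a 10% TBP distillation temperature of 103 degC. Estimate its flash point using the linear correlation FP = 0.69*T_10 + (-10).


FP = 0.69 * 103 + (-10) = 61.07

61.07 degC


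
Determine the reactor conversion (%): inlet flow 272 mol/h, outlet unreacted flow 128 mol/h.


X = (F_in - F_out) / F_in * 100
Moles reacted = 272 - 128 = 144
X = 144 / 272 * 100
= 0.5294 * 100
= 52.94 %

52.94 %


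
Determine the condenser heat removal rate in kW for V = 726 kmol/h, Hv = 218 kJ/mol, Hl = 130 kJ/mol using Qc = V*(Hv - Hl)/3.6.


Qc = 726 * (218 - 130) / 3.6 = 726 * 88 / 3.6 = 17750

17750 kW


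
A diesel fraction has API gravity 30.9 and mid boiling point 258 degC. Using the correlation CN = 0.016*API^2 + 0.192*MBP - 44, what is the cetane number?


CN = 0.016 * 30.9^2 + 0.192 * 258 - 44
CN = 15.27696 + 49.536 - 44 = 20.81296

20.81296


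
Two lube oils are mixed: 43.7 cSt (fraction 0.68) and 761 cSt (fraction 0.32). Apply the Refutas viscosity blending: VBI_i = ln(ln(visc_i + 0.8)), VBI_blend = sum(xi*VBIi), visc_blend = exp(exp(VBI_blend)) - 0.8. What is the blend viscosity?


Refutas method: VBN_i = 14.534*ln(ln(visc_i + 0.8)) + 10.975, blended linearly by mass fraction; since VBN is linear in VBI_i = ln(ln(visc_i + 0.8)) and the fractions sum to 1, blend VBI directly: visc = exp(exp(VBI_blend)) - 0.8
VBI_1 = ln(ln(43.7 + 0.8)) = 1.33381
VBI_2 = ln(ln(761 + 0.8)) = 1.89246
VBI_blend = 0.68 * 1.33381 + 0.32 * 1.89246 = 1.51258
visc_blend = exp(exp(1.51258)) - 0.8 = 92.74

92.74 cSt


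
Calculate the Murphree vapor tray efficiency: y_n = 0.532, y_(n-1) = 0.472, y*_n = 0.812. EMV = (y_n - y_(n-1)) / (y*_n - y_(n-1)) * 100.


Murphree vapor efficiency: EMV = (y_n - y_(n-1)) / (y*_n - y_(n-1)) * 100
EMV = (0.532 - 0.472) / (0.812 - 0.472) * 100 = 0.06 / 0.34 * 100 = 17.65

17.65 %


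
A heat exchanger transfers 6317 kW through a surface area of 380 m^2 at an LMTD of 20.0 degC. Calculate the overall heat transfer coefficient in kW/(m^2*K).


From Q = U*A*LMTD, U = Q / (A * LMTD)
U = 6317 / (380 * 20.0) = 6317 / 7600 = 0.8312

0.8312 kW/(m^2*K)


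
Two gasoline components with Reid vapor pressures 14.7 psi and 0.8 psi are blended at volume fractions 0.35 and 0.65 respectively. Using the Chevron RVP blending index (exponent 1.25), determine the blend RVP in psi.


Chevron index: RVP_blend = (sum xi*RVPi^1.25)^(1/1.25)
RVP^1.25 terms: 0.35 * 14.7^1.25 + 0.65 * 0.8^1.25 = 10.5661
RVP_blend = 10.5661^(1/1.25) = 6.594

6.594 psi


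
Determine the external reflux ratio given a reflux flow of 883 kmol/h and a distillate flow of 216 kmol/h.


Reflux ratio definition: R = L / D (liquid returned / distillate withdrawn)
L = 883 kmol/h, D = 216 kmol/h
R = 883 / 216 = 4.088

4.088


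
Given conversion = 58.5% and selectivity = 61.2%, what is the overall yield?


Overall yield = conversion (%) * selectivity (%) / 100
Conversion = 58.5%, Selectivity = 61.2%
Y = 58.5 * 61.2 / 100
= 35.802 %

35.802 %


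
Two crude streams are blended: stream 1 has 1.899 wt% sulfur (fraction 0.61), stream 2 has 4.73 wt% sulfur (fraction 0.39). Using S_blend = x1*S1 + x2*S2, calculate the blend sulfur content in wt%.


Linear sulfur blending: S_blend = x1*S1 + x2*S2
Contribution 1: 0.61 * 1.899 = 1.15839 wt%
Contribution 2: 0.39 * 4.73 = 1.8447 wt%
S_blend = 1.15839 + 1.8447 = 3.00309

3.00309 wt%


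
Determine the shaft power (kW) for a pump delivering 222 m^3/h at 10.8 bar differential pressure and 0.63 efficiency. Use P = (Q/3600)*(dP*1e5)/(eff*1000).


Q = 222 / 3600 = 0.0616667 m^3/s
P = 0.0616667 * (10.8 * 1e5) / 0.63 / 1000 = 105.7

105.7 kW


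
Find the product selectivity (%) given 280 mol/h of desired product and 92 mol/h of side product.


Selectivity = desired / (desired + undesired) * 100
Total products = 280 + 92 = 372 mol/h
S = 280 / 372 * 100
= 0.7527 * 100
= 75.27 %

75.27 %


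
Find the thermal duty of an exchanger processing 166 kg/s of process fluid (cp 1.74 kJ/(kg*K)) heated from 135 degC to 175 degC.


Q = m_dot * cp * delta_T
delta_T = 175 - 135 = 40 K
Q = 166 * 1.74 * 40
= 288.84 * 40
= 11553.6 kW

11553.6 kW


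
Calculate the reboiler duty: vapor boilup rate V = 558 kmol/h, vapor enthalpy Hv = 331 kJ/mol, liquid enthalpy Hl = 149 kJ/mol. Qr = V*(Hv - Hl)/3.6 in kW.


Qr = 558 * (331 - 149) / 3.6 = 558 * 182 / 3.6 = 28210

28210 kW


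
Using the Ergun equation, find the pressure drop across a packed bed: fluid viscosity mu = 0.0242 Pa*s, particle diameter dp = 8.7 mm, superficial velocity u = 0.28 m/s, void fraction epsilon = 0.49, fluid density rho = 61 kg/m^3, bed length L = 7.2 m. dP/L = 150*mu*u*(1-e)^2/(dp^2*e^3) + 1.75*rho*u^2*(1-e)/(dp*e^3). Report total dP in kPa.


dp = 8.7 mm = 0.0087 m
Viscous term = 150*0.0242*0.28*(1-0.49)^2 / (0.0087^2*0.49^3) = 29687.8
Inertial term = 1.75*61*0.28^2*(1-0.49) / (0.0087*0.49^3) = 4170.1
dP/L = 29687.8 + 4170.1 = 33857.9 Pa/m
dP = 33857.9 * 7.2 / 1000 = 243.8 kPa

243.8 kPa


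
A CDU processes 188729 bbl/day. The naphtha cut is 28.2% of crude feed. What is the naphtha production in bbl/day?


Crude throughput = 188729 bbl/day
Fraction yield = 28.2%
yield = throughput * fraction / 100
yield = 188729 * 28.2 / 100 = 53221.578

53221.578 bbl/day


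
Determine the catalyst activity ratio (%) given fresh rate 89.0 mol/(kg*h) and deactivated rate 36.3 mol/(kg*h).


Activity (%) = (rate_used / rate_fresh) * 100
rate_used = 36.3, rate_fresh = 89.0
= (36.3 / 89.0) * 100
= 0.4079 * 100 = 40.79

40.79 %


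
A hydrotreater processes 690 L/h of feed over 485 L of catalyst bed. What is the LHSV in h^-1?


LHSV = volumetric feed rate / catalyst volume
= 690 L/h / 485 L
= 1.423 h^-1

1.423 h^-1


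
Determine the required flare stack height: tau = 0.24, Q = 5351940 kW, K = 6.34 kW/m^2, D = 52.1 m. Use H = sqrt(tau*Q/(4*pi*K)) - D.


tau*Q/(4*pi*K) = 0.24 * 5351940 / (4 * pi * 6.34) = 16122.2
sqrt(16122.2) = 126.973
H = 126.973 - 52.1 = 74.87

74.87 m


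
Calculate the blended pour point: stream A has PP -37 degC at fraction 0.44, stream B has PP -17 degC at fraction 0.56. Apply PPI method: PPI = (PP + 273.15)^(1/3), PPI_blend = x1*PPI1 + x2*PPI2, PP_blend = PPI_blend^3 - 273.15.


PPI_1 = (-37 + 273.15)^(1/3) = 6.181056
PPI_2 = (-17 + 273.15)^(1/3) = 6.350844
PPI_blend = 0.44 * 6.181056 + 0.56 * 6.350844 = 6.276137
PP_blend = 6.276137^3 - 273.15 = 247.2164 - 273.15 = -25.93

-25.93 degC


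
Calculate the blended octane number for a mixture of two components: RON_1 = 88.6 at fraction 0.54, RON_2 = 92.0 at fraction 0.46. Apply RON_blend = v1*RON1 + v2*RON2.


Linear blending: RON_blend = sum(vi * RONi)
Contribution 1: 0.54 * 88.6 = 47.844
Contribution 2: 0.46 * 92.0 = 42.32
RON_blend = 47.844 + 42.32 = 90.164

90.164


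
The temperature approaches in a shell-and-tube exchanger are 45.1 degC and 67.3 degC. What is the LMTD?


LMTD = (dT1 - dT2) / ln(dT1/dT2)
= (45.1 - 67.3) / ln(45.1 / 67.3) = -22.2 / -0.400278 = 55.46

55.46 degC


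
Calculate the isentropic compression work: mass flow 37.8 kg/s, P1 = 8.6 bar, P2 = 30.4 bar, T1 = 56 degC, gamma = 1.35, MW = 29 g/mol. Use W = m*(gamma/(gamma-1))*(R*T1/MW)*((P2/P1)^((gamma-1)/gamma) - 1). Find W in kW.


Isentropic work: W = m*(gamma/(gamma-1))*(R*T1/MW)*((P2/P1)^((gamma-1)/gamma) - 1)
T1 = 56 + 273.15 = 329.15 K
Pressure ratio = 30.4 / 8.6 = 3.53488
Exponent = (1.35 - 1)/1.35 = 0.259259
(P2/P1)^exp - 1 = 3.53488^0.259259 - 1 = 0.387302
W = 37.8 * 1.35 / 0.35 * 8.314 * 329.15 / 29 * 0.387302 = 5329

5329 kW


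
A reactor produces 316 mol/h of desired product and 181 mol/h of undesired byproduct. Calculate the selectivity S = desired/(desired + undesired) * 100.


Selectivity = desired / (desired + undesired) * 100
Total products = 316 + 181 = 497 mol/h
S = 316 / 497 * 100
= 0.6358 * 100
= 63.58 %

63.58 %


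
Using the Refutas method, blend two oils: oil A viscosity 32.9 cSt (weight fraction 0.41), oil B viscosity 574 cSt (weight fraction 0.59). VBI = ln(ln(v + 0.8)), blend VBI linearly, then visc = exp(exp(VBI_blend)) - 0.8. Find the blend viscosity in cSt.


Refutas method: VBN_i = 14.534*ln(ln(visc_i + 0.8)) + 10.975, blended linearly by mass fraction; since VBN is linear in VBI_i = ln(ln(visc_i + 0.8)) and the fractions sum to 1, blend VBI directly: visc = exp(exp(VBI_blend)) - 0.8
VBI_1 = ln(ln(32.9 + 0.8)) = 1.25775
VBI_2 = ln(ln(574 + 0.8)) = 1.84909
VBI_blend = 0.41 * 1.25775 + 0.59 * 1.84909 = 1.60664
visc_blend = exp(exp(1.60664)) - 0.8 = 145.6

145.6 cSt


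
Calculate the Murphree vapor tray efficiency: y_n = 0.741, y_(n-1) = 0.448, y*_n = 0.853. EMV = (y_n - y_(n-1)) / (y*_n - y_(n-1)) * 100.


Murphree vapor efficiency: EMV = (y_n - y_(n-1)) / (y*_n - y_(n-1)) * 100
EMV = (0.741 - 0.448) / (0.853 - 0.448) * 100 = 0.293 / 0.405 * 100 = 72.35

72.35 %


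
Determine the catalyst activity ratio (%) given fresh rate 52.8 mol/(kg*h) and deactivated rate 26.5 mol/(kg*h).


Activity (%) = (rate_used / rate_fresh) * 100
rate_used = 26.5, rate_fresh = 52.8
= (26.5 / 52.8) * 100
= 0.5019 * 100 = 50.19

50.19 %


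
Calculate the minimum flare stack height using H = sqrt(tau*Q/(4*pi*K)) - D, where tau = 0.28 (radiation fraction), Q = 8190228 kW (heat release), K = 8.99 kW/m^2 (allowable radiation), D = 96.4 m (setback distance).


tau*Q/(4*pi*K) = 0.28 * 8190228 / (4 * pi * 8.99) = 20299.5
sqrt(20299.5) = 142.476
H = 142.476 - 96.4 = 46.08

46.08 m


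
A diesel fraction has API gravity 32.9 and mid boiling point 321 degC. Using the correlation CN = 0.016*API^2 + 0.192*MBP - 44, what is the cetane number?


CN = 0.016 * 32.9^2 + 0.192 * 321 - 44
CN = 17.31856 + 61.632 - 44 = 34.95056

34.95056


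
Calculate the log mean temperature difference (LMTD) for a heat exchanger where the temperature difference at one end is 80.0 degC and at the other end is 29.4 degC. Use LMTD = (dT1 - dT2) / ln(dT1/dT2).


LMTD = (dT1 - dT2) / ln(dT1/dT2)
= (80.0 - 29.4) / ln(80.0 / 29.4) = 50.6 / 1.00103 = 50.55

50.55 degC


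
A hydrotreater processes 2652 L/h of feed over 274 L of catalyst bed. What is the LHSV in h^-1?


LHSV = volumetric feed rate / catalyst volume
= 2652 L/h / 274 L
= 9.679 h^-1

9.679 h^-1


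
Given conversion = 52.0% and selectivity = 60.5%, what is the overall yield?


Overall yield = conversion (%) * selectivity (%) / 100
Conversion = 52.0%, Selectivity = 60.5%
Y = 52.0 * 60.5 / 100
= 31.46 %

31.46 %


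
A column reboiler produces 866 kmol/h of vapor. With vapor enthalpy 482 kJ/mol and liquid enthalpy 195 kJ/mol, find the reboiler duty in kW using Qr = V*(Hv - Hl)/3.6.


Qr = 866 * (482 - 195) / 3.6 = 866 * 287 / 3.6 = 69040

69040 kW


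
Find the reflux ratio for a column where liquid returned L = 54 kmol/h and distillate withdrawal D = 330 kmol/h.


Reflux ratio definition: R = L / D (liquid returned / distillate withdrawn)
L = 54 kmol/h, D = 330 kmol/h
R = 54 / 330 = 0.1636

0.1636


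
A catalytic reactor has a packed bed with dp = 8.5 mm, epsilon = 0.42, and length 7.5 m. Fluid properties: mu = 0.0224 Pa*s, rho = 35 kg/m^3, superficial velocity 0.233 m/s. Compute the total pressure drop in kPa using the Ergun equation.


dp = 8.5 mm = 0.0085 m
Viscous term = 150*0.0224*0.233*(1-0.42)^2 / (0.0085^2*0.42^3) = 49200
Inertial term = 1.75*35*0.233^2*(1-0.42) / (0.0085*0.42^3) = 3062.52
dP/L = 49200 + 3062.52 = 52262.5 Pa/m
dP = 52262.5 * 7.5 / 1000 = 392.0 kPa

392.0 kPa


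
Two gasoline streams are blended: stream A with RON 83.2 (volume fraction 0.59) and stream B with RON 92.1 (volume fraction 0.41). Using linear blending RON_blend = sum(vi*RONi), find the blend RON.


Linear blending: RON_blend = sum(vi * RONi)
Contribution 1: 0.59 * 83.2 = 49.088
Contribution 2: 0.41 * 92.1 = 37.761
RON_blend = 49.088 + 37.761 = 86.849

86.849


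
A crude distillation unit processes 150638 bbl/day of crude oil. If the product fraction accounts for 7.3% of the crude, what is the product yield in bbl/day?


Crude throughput = 150638 bbl/day
Fraction yield = 7.3%
yield = throughput * fraction / 100
yield = 150638 * 7.3 / 100 = 10996.574

10996.574 bbl/day


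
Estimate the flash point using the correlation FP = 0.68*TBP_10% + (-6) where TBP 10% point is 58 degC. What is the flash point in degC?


FP = 0.68 * 58 + (-6) = 33.44

33.44 degC


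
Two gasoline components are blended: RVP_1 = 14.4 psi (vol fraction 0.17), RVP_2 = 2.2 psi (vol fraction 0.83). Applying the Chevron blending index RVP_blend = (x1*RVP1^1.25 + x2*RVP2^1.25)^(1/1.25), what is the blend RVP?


Chevron index: RVP_blend = (sum xi*RVPi^1.25)^(1/1.25)
RVP^1.25 terms: 0.17 * 14.4^1.25 + 0.83 * 2.2^1.25 = 6.99258
RVP_blend = 6.99258^(1/1.25) = 4.739

4.739 psi


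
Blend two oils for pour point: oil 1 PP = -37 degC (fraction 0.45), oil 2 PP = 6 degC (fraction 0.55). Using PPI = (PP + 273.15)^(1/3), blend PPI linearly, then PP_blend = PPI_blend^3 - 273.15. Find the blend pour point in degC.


PPI_1 = (-37 + 273.15)^(1/3) = 6.181056
PPI_2 = (6 + 273.15)^(1/3) = 6.535506
PPI_blend = 0.45 * 6.181056 + 0.55 * 6.535506 = 6.376004
PP_blend = 6.376004^3 - 273.15 = 259.2064 - 273.15 = -13.94

-13.94 degC


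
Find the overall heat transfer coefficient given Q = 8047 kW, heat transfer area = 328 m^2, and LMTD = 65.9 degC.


From Q = U*A*LMTD, U = Q / (A * LMTD)
U = 8047 / (328 * 65.9) = 8047 / 21615.2 = 0.3723

0.3723 kW/(m^2*K)


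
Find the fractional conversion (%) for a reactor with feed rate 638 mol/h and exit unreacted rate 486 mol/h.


X = (F_in - F_out) / F_in * 100
Moles reacted = 638 - 486 = 152
X = 152 / 638 * 100
= 0.2382 * 100
= 23.82 %

23.82 %


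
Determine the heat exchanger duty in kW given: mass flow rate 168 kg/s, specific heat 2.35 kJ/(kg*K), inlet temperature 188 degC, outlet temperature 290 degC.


Q = m_dot * cp * delta_T
delta_T = 290 - 188 = 102 K
Q = 168 * 2.35 * 102
= 394.8 * 102
= 40269.6 kW

40269.6 kW


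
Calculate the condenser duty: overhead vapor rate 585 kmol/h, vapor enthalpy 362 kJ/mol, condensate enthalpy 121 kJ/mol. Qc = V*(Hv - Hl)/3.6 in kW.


Qc = 585 * (362 - 121) / 3.6 = 585 * 241 / 3.6 = 39160

39160 kW


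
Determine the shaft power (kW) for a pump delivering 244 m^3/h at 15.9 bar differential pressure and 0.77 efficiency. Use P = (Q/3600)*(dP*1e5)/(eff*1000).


Q = 244 / 3600 = 0.0677778 m^3/s
P = 0.0677778 * (15.9 * 1e5) / 0.77 / 1000 = 140.0

140.0 kW


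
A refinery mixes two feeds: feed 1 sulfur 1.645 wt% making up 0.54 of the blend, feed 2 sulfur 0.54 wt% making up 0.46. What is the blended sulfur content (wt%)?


Linear sulfur blending: S_blend = x1*S1 + x2*S2
Contribution 1: 0.54 * 1.645 = 0.8883 wt%
Contribution 2: 0.46 * 0.54 = 0.2484 wt%
S_blend = 0.8883 + 0.2484 = 1.1367

1.1367 wt%


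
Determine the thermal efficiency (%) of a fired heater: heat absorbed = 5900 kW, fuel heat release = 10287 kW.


Furnace efficiency = Q_absorbed / Q_fuel * 100
= 5900 / 10287 * 100 = 57.35

57.35 %


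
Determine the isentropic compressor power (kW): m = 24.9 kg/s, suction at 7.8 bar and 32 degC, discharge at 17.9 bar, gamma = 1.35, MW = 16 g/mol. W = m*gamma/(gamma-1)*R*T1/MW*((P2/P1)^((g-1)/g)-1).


Isentropic work: W = m*(gamma/(gamma-1))*(R*T1/MW)*((P2/P1)^((gamma-1)/gamma) - 1)
T1 = 32 + 273.15 = 305.15 K
Pressure ratio = 17.9 / 7.8 = 2.29487
Exponent = (1.35 - 1)/1.35 = 0.259259
(P2/P1)^exp - 1 = 2.29487^0.259259 - 1 = 0.240309
W = 24.9 * 1.35 / 0.35 * 8.314 * 305.15 / 16 * 0.240309 = 3660

3660 kW


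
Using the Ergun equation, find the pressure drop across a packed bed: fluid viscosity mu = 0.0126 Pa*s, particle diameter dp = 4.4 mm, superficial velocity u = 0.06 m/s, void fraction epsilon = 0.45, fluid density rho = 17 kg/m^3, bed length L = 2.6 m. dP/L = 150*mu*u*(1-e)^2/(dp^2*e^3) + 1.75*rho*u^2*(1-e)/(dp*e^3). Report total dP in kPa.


dp = 4.4 mm = 0.0044 m
Viscous term = 150*0.0126*0.06*(1-0.45)^2 / (0.0044^2*0.45^3) = 19444.4
Inertial term = 1.75*17*0.06^2*(1-0.45) / (0.0044*0.45^3) = 146.914
dP/L = 19444.4 + 146.914 = 19591.3 Pa/m
dP = 19591.3 * 2.6 / 1000 = 50.94 kPa

50.94 kPa


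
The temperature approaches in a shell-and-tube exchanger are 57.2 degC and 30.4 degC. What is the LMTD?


LMTD = (dT1 - dT2) / ln(dT1/dT2)
= (57.2 - 30.4) / ln(57.2 / 30.4) = 26.8 / 0.632111 = 42.40

42.40 degC


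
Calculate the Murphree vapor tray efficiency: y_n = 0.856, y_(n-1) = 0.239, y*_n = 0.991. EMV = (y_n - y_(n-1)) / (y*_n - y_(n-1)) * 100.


Murphree vapor efficiency: EMV = (y_n - y_(n-1)) / (y*_n - y_(n-1)) * 100
EMV = (0.856 - 0.239) / (0.991 - 0.239) * 100 = 0.617 / 0.752 * 100 = 82.05

82.05 %


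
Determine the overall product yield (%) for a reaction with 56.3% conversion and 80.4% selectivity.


Overall yield = conversion (%) * selectivity (%) / 100
Conversion = 56.3%, Selectivity = 80.4%
Y = 56.3 * 80.4 / 100
= 45.2652 %

45.2652 %


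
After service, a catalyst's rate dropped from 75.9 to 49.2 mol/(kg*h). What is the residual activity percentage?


Activity (%) = (rate_used / rate_fresh) * 100
rate_used = 49.2, rate_fresh = 75.9
= (49.2 / 75.9) * 100
= 0.6482 * 100 = 64.82

64.82 %


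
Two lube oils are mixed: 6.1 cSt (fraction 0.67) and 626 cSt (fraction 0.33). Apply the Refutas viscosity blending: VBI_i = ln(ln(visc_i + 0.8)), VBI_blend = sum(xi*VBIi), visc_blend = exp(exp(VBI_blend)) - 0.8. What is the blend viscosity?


Refutas method: VBN_i = 14.534*ln(ln(visc_i + 0.8)) + 10.975, blended linearly by mass fraction; since VBN is linear in VBI_i = ln(ln(visc_i + 0.8)) and the fractions sum to 1, blend VBI directly: visc = exp(exp(VBI_blend)) - 0.8
VBI_1 = ln(ln(6.1 + 0.8)) = 0.658308
VBI_2 = ln(ln(626 + 0.8)) = 1.86263
VBI_blend = 0.67 * 0.658308 + 0.33 * 1.86263 = 1.05573
visc_blend = exp(exp(1.05573)) - 0.8 = 16.91

16.91 cSt


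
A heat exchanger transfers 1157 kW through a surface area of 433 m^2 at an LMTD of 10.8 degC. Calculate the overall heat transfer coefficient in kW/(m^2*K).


From Q = U*A*LMTD, U = Q / (A * LMTD)
U = 1157 / (433 * 10.8) = 1157 / 4676.4 = 0.2474

0.2474 kW/(m^2*K)


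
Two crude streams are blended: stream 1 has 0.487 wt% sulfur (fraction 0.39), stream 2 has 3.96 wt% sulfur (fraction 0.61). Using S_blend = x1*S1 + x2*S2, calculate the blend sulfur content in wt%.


Linear sulfur blending: S_blend = x1*S1 + x2*S2
Contribution 1: 0.39 * 0.487 = 0.18993 wt%
Contribution 2: 0.61 * 3.96 = 2.4156 wt%
S_blend = 0.18993 + 2.4156 = 2.60553

2.60553 wt%


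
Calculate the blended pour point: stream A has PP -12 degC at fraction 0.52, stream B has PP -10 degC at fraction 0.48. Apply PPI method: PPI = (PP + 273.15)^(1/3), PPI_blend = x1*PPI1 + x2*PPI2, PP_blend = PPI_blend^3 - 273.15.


PPI_1 = (-12 + 273.15)^(1/3) = 6.391901
PPI_2 = (-10 + 273.15)^(1/3) = 6.408176
PPI_blend = 0.52 * 6.391901 + 0.48 * 6.408176 = 6.399713
PP_blend = 6.399713^3 - 273.15 = 262.1087 - 273.15 = -11.04

-11.04 degC


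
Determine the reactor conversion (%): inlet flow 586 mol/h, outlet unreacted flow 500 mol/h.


X = (F_in - F_out) / F_in * 100
Moles reacted = 586 - 500 = 86
X = 86 / 586 * 100
= 0.1468 * 100
= 14.68 %

14.68 %


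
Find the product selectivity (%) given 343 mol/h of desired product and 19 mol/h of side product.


Selectivity = desired / (desired + undesired) * 100
Total products = 343 + 19 = 362 mol/h
S = 343 / 362 * 100
= 0.9475 * 100
= 94.75 %

94.75 %


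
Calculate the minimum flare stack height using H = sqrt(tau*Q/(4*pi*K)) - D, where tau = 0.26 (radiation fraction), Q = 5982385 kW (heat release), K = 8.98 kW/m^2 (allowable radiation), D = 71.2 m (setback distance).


tau*Q/(4*pi*K) = 0.26 * 5982385 / (4 * pi * 8.98) = 13783.6
sqrt(13783.6) = 117.404
H = 117.404 - 71.2 = 46.20

46.20 m


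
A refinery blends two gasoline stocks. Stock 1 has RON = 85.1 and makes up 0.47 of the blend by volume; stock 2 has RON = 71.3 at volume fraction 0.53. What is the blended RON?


Linear blending: RON_blend = sum(vi * RONi)
Contribution 1: 0.47 * 85.1 = 39.997
Contribution 2: 0.53 * 71.3 = 37.789
RON_blend = 39.997 + 37.789 = 77.786

77.786


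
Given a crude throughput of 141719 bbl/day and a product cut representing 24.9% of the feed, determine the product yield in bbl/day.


Crude throughput = 141719 bbl/day
Fraction yield = 24.9%
yield = throughput * fraction / 100
yield = 141719 * 24.9 / 100 = 35288.031

35288.031 bbl/day


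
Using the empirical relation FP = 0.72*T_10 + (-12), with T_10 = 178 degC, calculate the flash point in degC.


FP = 0.72 * 178 + (-12) = 116.16

116.16 degC


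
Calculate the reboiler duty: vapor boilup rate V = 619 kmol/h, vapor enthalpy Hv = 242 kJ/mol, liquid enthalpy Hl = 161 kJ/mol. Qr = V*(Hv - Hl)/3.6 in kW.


Qr = 619 * (242 - 161) / 3.6 = 619 * 81 / 3.6 = 13930

13930 kW


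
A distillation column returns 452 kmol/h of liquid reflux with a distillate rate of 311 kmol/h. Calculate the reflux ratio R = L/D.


Reflux ratio definition: R = L / D (liquid returned / distillate withdrawn)
L = 452 kmol/h, D = 311 kmol/h
R = 452 / 311 = 1.453

1.453


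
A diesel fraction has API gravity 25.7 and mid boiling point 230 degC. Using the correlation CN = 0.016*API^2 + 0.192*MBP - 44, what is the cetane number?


CN = 0.016 * 25.7^2 + 0.192 * 230 - 44
CN = 10.56784 + 44.16 - 44 = 10.72784

10.72784


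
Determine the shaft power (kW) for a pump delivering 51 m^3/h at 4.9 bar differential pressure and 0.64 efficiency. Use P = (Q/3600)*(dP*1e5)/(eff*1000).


Q = 51 / 3600 = 0.0141667 m^3/s
P = 0.0141667 * (4.9 * 1e5) / 0.64 / 1000 = 10.85

10.85 kW


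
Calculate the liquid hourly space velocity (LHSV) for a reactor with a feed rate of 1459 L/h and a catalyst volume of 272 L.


LHSV = volumetric feed rate / catalyst volume
= 1459 L/h / 272 L
= 5.364 h^-1

5.364 h^-1


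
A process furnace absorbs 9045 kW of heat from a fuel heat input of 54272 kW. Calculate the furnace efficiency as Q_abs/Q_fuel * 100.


Furnace efficiency = Q_absorbed / Q_fuel * 100
= 9045 / 54272 * 100 = 16.67

16.67 %


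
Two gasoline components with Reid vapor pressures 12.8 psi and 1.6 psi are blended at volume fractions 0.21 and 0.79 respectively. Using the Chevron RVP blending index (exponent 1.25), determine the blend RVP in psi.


Chevron index: RVP_blend = (sum xi*RVPi^1.25)^(1/1.25)
RVP^1.25 terms: 0.21 * 12.8^1.25 + 0.79 * 1.6^1.25 = 6.50591
RVP_blend = 6.50591^(1/1.25) = 4.473

4.473 psi


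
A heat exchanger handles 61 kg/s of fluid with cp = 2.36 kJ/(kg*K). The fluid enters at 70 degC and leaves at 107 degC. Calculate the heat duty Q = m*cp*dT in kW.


Q = m_dot * cp * delta_T
delta_T = 107 - 70 = 37 K
Q = 61 * 2.36 * 37
= 143.96 * 37
= 5326.52 kW

5326.52 kW


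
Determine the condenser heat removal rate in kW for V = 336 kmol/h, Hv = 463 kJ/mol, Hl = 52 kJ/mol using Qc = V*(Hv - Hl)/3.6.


Qc = 336 * (463 - 52) / 3.6 = 336 * 411 / 3.6 = 38360

38360 kW


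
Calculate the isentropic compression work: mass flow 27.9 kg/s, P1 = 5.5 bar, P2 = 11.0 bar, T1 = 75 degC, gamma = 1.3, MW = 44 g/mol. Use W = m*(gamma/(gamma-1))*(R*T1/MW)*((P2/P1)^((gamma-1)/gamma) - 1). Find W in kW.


Isentropic work: W = m*(gamma/(gamma-1))*(R*T1/MW)*((P2/P1)^((gamma-1)/gamma) - 1)
T1 = 75 + 273.15 = 348.15 K
Pressure ratio = 11.0 / 5.5 = 2
Exponent = (1.3 - 1)/1.3 = 0.230769
(P2/P1)^exp - 1 = 2^0.230769 - 1 = 0.17346
W = 27.9 * 1.3 / 0.3 * 8.314 * 348.15 / 44 * 0.17346 = 1380

1380 kW


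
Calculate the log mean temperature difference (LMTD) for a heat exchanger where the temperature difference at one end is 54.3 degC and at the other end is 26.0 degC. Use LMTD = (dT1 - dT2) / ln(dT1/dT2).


LMTD = (dT1 - dT2) / ln(dT1/dT2)
= (54.3 - 26.0) / ln(54.3 / 26.0) = 28.3 / 0.736428 = 38.43

38.43 degC


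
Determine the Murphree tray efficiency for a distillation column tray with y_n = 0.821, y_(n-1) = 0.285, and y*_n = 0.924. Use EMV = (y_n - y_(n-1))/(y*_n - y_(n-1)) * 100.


Murphree vapor efficiency: EMV = (y_n - y_(n-1)) / (y*_n - y_(n-1)) * 100
EMV = (0.821 - 0.285) / (0.924 - 0.285) * 100 = 0.536 / 0.639 * 100 = 83.88

83.88 %


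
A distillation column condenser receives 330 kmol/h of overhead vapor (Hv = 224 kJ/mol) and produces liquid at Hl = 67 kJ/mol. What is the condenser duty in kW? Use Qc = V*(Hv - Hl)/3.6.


Qc = 330 * (224 - 67) / 3.6 = 330 * 157 / 3.6 = 14390

14390 kW


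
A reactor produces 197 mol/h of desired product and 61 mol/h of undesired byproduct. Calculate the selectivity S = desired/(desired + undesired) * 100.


Selectivity = desired / (desired + undesired) * 100
Total products = 197 + 61 = 258 mol/h
S = 197 / 258 * 100
= 0.7636 * 100
= 76.36 %

76.36 %


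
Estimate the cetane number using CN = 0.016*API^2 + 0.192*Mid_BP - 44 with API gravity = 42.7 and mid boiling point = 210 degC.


CN = 0.016 * 42.7^2 + 0.192 * 210 - 44
CN = 29.17264 + 40.32 - 44 = 25.49264

25.49264


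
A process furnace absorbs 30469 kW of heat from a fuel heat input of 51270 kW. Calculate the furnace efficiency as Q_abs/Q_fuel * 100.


Furnace efficiency = Q_absorbed / Q_fuel * 100
= 30469 / 51270 * 100 = 59.43

59.43 %


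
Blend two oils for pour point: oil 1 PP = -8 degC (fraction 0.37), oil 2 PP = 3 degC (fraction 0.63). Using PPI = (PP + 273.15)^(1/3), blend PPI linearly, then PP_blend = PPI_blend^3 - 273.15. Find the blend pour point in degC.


PPI_1 = (-8 + 273.15)^(1/3) = 6.42437
PPI_2 = (3 + 273.15)^(1/3) = 6.512009
PPI_blend = 0.37 * 6.42437 + 0.63 * 6.512009 = 6.479583
PP_blend = 6.479583^3 - 273.15 = 272.0453 - 273.15 = -1.1

-1.1 degC


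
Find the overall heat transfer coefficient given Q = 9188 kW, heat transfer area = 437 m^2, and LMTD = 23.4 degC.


From Q = U*A*LMTD, U = Q / (A * LMTD)
U = 9188 / (437 * 23.4) = 9188 / 10225.8 = 0.8985

0.8985 kW/(m^2*K)


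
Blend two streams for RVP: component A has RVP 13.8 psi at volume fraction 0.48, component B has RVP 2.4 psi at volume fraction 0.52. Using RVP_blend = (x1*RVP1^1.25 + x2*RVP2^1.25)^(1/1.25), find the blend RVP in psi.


Chevron index: RVP_blend = (sum xi*RVPi^1.25)^(1/1.25)
RVP^1.25 terms: 0.48 * 13.8^1.25 + 0.52 * 2.4^1.25 = 14.3204
RVP_blend = 14.3204^(1/1.25) = 8.409

8.409 psi


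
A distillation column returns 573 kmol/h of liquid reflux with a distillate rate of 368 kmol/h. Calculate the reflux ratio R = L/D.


Reflux ratio definition: R = L / D (liquid returned / distillate withdrawn)
L = 573 kmol/h, D = 368 kmol/h
R = 573 / 368 = 1.557

1.557


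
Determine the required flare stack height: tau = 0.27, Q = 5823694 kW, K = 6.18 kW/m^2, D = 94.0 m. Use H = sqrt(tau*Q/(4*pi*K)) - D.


tau*Q/(4*pi*K) = 0.27 * 5823694 / (4 * pi * 6.18) = 20247.2
sqrt(20247.2) = 142.293
H = 142.293 - 94.0 = 48.29

48.29 m


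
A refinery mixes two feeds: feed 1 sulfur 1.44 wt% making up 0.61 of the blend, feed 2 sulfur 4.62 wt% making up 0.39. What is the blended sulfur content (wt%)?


Linear sulfur blending: S_blend = x1*S1 + x2*S2
Contribution 1: 0.61 * 1.44 = 0.8784 wt%
Contribution 2: 0.39 * 4.62 = 1.8018 wt%
S_blend = 0.8784 + 1.8018 = 2.6802

2.6802 wt%


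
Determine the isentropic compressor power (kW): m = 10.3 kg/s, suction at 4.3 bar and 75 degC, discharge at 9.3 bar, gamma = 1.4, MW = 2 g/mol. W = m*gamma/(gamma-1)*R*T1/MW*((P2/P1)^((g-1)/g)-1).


Isentropic work: W = m*(gamma/(gamma-1))*(R*T1/MW)*((P2/P1)^((gamma-1)/gamma) - 1)
T1 = 75 + 273.15 = 348.15 K
Pressure ratio = 9.3 / 4.3 = 2.16279
Exponent = (1.4 - 1)/1.4 = 0.285714
(P2/P1)^exp - 1 = 2.16279^0.285714 - 1 = 0.246575
W = 10.3 * 1.4 / 0.4 * 8.314 * 348.15 / 2 * 0.246575 = 12860

12860 kW


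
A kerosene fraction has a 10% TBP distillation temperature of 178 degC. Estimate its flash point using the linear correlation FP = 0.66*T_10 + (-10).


FP = 0.66 * 178 + (-10) = 107.48

107.48 degC


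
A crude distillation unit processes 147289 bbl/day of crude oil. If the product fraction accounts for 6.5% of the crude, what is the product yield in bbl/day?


Crude throughput = 147289 bbl/day
Fraction yield = 6.5%
yield = throughput * fraction / 100
yield = 147289 * 6.5 / 100 = 9573.785

9573.785 bbl/day


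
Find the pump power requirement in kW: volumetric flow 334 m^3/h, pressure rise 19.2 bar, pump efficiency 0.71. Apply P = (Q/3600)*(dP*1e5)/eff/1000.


Q = 334 / 3600 = 0.0927778 m^3/s
P = 0.0927778 * (19.2 * 1e5) / 0.71 / 1000 = 250.9

250.9 kW


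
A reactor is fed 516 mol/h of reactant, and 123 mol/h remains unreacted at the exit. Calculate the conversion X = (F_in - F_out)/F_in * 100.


X = (F_in - F_out) / F_in * 100
Moles reacted = 516 - 123 = 393
X = 393 / 516 * 100
= 0.7616 * 100
= 76.16 %

76.16 %


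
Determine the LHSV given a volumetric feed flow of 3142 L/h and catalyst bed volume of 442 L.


LHSV = volumetric feed rate / catalyst volume
= 3142 L/h / 442 L
= 7.109 h^-1

7.109 h^-1


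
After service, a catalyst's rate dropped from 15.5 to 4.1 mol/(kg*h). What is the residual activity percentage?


Activity (%) = (rate_used / rate_fresh) * 100
rate_used = 4.1, rate_fresh = 15.5
= (4.1 / 15.5) * 100
= 0.2645 * 100 = 26.45

26.45 %


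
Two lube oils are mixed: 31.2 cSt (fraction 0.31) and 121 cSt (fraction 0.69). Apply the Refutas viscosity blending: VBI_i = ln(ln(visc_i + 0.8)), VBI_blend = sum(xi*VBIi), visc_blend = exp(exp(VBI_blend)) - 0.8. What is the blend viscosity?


Refutas method: VBN_i = 14.534*ln(ln(visc_i + 0.8)) + 10.975, blended linearly by mass fraction; since VBN is linear in VBI_i = ln(ln(visc_i + 0.8)) and the fractions sum to 1, blend VBI directly: visc = exp(exp(VBI_blend)) - 0.8
VBI_1 = ln(ln(31.2 + 0.8)) = 1.24292
VBI_2 = ln(ln(121 + 0.8)) = 1.56911
VBI_blend = 0.31 * 1.24292 + 0.69 * 1.56911 = 1.46799
visc_blend = exp(exp(1.46799)) - 0.8 = 75.95

75.95 cSt


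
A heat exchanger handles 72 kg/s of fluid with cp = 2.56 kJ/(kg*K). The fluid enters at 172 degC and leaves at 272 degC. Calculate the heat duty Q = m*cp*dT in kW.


Q = m_dot * cp * delta_T
delta_T = 272 - 172 = 100 K
Q = 72 * 2.56 * 100
= 184.32 * 100
= 18432 kW

18432 kW


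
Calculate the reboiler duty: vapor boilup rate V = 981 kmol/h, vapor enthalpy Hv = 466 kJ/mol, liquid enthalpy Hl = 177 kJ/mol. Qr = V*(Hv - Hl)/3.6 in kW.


Qr = 981 * (466 - 177) / 3.6 = 981 * 289 / 3.6 = 78750

78750 kW


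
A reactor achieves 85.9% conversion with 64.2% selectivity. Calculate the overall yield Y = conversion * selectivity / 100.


Overall yield = conversion (%) * selectivity (%) / 100
Conversion = 85.9%, Selectivity = 64.2%
Y = 85.9 * 64.2 / 100
= 55.1478 %

55.1478 %


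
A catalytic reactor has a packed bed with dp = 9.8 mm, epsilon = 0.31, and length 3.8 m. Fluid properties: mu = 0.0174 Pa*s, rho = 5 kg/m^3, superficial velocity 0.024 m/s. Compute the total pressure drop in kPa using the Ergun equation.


dp = 9.8 mm = 0.0098 m
Viscous term = 150*0.0174*0.024*(1-0.31)^2 / (0.0098^2*0.31^3) = 10423.5
Inertial term = 1.75*5*0.024^2*(1-0.31) / (0.0098*0.31^3) = 11.9116
dP/L = 10423.5 + 11.9116 = 10435.4 Pa/m
dP = 10435.4 * 3.8 / 1000 = 39.65 kPa

39.65 kPa


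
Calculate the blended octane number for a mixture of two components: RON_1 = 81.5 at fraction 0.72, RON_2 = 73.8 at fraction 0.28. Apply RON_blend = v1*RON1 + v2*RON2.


Linear blending: RON_blend = sum(vi * RONi)
Contribution 1: 0.72 * 81.5 = 58.68
Contribution 2: 0.28 * 73.8 = 20.664
RON_blend = 58.68 + 20.664 = 79.344

79.344


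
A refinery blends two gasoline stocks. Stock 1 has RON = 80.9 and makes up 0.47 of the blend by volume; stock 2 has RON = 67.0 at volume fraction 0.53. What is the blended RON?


Linear blending: RON_blend = sum(vi * RONi)
Contribution 1: 0.47 * 80.9 = 38.023
Contribution 2: 0.53 * 67.0 = 35.51
RON_blend = 38.023 + 35.51 = 73.533

73.533


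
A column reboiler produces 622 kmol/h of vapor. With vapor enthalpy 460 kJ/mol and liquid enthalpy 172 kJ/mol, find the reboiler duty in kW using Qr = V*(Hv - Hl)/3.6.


Qr = 622 * (460 - 172) / 3.6 = 622 * 288 / 3.6 = 49760

49760 kW


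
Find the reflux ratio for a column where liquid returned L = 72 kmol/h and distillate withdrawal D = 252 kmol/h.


Reflux ratio definition: R = L / D (liquid returned / distillate withdrawn)
L = 72 kmol/h, D = 252 kmol/h
R = 72 / 252 = 0.2857

0.2857


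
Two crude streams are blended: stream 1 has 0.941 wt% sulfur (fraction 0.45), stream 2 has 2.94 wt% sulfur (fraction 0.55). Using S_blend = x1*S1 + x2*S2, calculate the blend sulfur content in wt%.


Linear sulfur blending: S_blend = x1*S1 + x2*S2
Contribution 1: 0.45 * 0.941 = 0.42345 wt%
Contribution 2: 0.55 * 2.94 = 1.617 wt%
S_blend = 0.42345 + 1.617 = 2.04045

2.04045 wt%
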